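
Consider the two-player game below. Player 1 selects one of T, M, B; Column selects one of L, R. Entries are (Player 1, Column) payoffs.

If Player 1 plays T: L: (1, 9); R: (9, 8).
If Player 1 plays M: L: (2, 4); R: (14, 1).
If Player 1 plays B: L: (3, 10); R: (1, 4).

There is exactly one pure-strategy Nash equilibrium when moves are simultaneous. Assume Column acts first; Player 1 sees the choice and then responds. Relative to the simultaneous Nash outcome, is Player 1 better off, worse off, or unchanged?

Solve by backward induction (Column leads).
- L → Player 1 plays B (best of 1, 2, 3); Column gets 10.
- R → Player 1 plays M (best of 9, 14, 1); Column gets 1.
Among 10, 1, the best is 10 at L. Subgame-perfect outcome: (B, L) with payoffs (3, 10).
Under simultaneous play:
Player 1's best replies: L→B; R→M.
Column's best replies: T→L; M→L; B→L.
The unique mutual best reply is (B, L), giving (3, 10).
Player 1 earns 3 sequentially versus 3 at the Nash outcome: unchanged.

unchanged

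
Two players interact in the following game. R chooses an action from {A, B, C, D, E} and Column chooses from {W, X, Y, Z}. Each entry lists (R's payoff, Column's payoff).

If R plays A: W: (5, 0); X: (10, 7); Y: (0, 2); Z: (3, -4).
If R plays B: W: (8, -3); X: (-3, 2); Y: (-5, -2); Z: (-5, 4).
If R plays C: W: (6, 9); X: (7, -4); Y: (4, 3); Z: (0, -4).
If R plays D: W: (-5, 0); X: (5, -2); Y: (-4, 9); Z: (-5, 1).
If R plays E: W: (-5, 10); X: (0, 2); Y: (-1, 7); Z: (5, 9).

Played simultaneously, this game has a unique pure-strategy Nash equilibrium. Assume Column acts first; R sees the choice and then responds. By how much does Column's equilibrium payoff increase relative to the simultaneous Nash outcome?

Work backward from R's decision.
- W → R plays B (best of 5, 8, 6, -5, -5); Column gets -3.
- X → R plays A (best of 10, -3, 7, 5, 0); Column gets 7.
- Y → R plays C (best of 0, -5, 4, -4, -1); Column gets 3.
- Z → R plays E (best of 3, -5, 0, -5, 5); Column gets 9.
Column's induced payoffs are -3, 7, 3, 9, so Column commits to Z. Subgame-perfect outcome: (E, Z) with payoffs (5, 9).
Under simultaneous play:
R's best replies: W→B; X→A; Y→C; Z→E.
Column's best replies: A→X; B→Z; C→W; D→Y; E→W.
Only (A, X) has each player best-responding; Nash payoffs (10, 7).
Column's commitment gain: 9 − 7 = 2.

2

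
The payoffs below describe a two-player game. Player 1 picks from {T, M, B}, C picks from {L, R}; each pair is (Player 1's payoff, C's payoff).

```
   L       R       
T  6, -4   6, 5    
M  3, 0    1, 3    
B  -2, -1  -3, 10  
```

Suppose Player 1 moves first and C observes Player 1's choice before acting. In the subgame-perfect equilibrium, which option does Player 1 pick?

T

Solve by backward induction (Player 1 leads).
- T: C compares -4, 5 and picks R; Player 1 would get 6.
- M: C compares 0, 3 and picks R; Player 1 would get 1.
- B: C compares -1, 10 and picks R; Player 1 would get -3.
Among 6, 1, -3, the best is 6 at T. Subgame-perfect outcome: (T, R) with payoffs (6, 5).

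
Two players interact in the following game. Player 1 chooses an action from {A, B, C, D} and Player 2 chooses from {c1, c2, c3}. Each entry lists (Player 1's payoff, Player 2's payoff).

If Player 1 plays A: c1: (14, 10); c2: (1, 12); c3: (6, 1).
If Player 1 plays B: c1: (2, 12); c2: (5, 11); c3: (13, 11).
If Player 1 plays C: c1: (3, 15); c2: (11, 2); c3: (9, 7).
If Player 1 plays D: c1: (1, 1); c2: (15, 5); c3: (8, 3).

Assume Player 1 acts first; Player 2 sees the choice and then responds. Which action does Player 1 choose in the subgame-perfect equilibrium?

Player 2 best-responds to each possible Player 1 move:
- A: BR = c2, leader payoff 1.
- B: BR = c1, leader payoff 2.
- C: BR = c1, leader payoff 3.
- D: BR = c2, leader payoff 15.
Maximizing over 1, 2, 3, 15, Player 1 chooses D. Subgame-perfect outcome: (D, c2) with payoffs (15, 5).

D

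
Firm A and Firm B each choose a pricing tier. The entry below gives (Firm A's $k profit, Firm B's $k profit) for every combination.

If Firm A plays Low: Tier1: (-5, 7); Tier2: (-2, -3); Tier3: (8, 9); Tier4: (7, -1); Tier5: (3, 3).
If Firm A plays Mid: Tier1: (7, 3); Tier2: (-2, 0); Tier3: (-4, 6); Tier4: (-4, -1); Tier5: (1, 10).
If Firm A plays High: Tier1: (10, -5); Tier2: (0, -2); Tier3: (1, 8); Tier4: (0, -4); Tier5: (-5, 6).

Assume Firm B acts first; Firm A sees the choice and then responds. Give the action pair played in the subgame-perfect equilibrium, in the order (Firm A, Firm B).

Work backward from Firm A's decision.
- Tier1: BR = High, leader payoff -5.
- Tier2: BR = High, leader payoff -2.
- Tier3: BR = Low, leader payoff 9.
- Tier4: BR = Low, leader payoff -1.
- Tier5: BR = Low, leader payoff 3.
Among -5, -2, 9, -1, 3, the best is 9 at Tier3. Subgame-perfect outcome: (Low, Tier3) with payoffs (8, 9).

(Low, Tier3)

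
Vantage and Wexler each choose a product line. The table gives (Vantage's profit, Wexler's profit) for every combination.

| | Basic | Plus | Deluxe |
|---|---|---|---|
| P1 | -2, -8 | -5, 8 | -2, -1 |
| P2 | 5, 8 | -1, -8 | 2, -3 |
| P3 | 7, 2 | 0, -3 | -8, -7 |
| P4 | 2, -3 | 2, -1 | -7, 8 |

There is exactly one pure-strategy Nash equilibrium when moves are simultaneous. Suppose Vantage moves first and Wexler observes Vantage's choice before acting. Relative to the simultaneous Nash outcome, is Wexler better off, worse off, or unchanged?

Backward induction with Vantage moving first.
- P1: Wexler compares -8, 8, -1 and picks Plus; Vantage would get -5.
- P2: Wexler compares 8, -8, -3 and picks Basic; Vantage would get 5.
- P3: Wexler compares 2, -3, -7 and picks Basic; Vantage would get 7.
- P4: Wexler compares -3, -1, 8 and picks Deluxe; Vantage would get -7.
Maximizing over -5, 5, 7, -7, Vantage chooses P3. Subgame-perfect outcome: (P3, Basic) with payoffs (7, 2).
For the simultaneous game, intersect best replies.
Vantage's best replies: Basic→P3; Plus→P4; Deluxe→P2.
Wexler's best replies: P1→Plus; P2→Basic; P3→Basic; P4→Deluxe.
The unique mutual best reply is (P3, Basic), giving (7, 2).
Wexler earns 2 sequentially versus 2 at the Nash outcome: unchanged.

unchanged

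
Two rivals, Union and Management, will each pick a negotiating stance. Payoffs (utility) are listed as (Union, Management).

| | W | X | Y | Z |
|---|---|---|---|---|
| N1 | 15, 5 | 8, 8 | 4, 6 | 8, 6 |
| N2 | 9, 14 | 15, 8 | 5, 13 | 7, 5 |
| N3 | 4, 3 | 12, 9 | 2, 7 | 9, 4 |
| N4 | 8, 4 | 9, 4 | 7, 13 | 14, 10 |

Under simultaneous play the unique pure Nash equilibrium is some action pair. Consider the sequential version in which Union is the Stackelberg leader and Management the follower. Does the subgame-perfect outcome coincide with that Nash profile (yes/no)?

no

Work backward from Management's decision.
- N1: BR = X, leader payoff 8.
- N2: BR = W, leader payoff 9.
- N3: BR = X, leader payoff 12.
- N4: BR = Y, leader payoff 7.
Union's induced payoffs are 8, 9, 12, 7, so Union commits to N3. Subgame-perfect outcome: (N3, X) with payoffs (12, 9).
Now find the simultaneous Nash equilibrium.
Union's best replies: W→N1; X→N2; Y→N4; Z→N4.
Management's best replies: N1→X; N2→W; N3→X; N4→Y.
The unique mutual best reply is (N4, Y), giving (7, 13).
Sequential outcome (N3, X) differs from the Nash profile (N4, Y).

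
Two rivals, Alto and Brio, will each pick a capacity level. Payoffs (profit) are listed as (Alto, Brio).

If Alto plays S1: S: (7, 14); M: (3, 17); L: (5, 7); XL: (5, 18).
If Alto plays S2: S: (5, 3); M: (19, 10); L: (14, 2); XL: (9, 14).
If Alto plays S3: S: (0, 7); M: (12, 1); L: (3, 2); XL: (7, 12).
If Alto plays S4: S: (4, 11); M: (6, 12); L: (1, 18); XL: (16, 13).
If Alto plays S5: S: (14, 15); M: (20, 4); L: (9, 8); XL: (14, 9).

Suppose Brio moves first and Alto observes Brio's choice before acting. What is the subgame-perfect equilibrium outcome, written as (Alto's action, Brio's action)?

(S5, S)

Backward induction with Brio moving first.
- S: Alto compares 7, 5, 0, 4, 14 and picks S5; Brio would get 15.
- M: Alto compares 3, 19, 12, 6, 20 and picks S5; Brio would get 4.
- L: Alto compares 5, 14, 3, 1, 9 and picks S2; Brio would get 2.
- XL: Alto compares 5, 9, 7, 16, 14 and picks S4; Brio would get 13.
Maximizing over 15, 4, 2, 13, Brio chooses S. Subgame-perfect outcome: (S5, S) with payoffs (14, 15).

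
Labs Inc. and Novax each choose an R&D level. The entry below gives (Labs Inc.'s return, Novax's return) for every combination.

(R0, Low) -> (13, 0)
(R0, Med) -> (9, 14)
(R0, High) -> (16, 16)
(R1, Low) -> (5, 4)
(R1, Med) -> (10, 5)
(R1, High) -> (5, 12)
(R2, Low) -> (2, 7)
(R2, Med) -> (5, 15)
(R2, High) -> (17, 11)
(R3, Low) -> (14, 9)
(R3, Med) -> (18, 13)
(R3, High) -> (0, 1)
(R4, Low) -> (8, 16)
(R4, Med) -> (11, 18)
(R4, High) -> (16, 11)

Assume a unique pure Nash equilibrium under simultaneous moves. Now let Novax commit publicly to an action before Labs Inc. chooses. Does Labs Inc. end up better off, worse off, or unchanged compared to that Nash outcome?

Labs Inc. best-responds to each possible Novax move:
- Low → Labs Inc. plays R3 (best of 13, 5, 2, 14, 8); Novax gets 9.
- Med → Labs Inc. plays R3 (best of 9, 10, 5, 18, 11); Novax gets 13.
- High → Labs Inc. plays R2 (best of 16, 5, 17, 0, 16); Novax gets 11.
Novax's induced payoffs are 9, 13, 11, so Novax commits to Med. Subgame-perfect outcome: (R3, Med) with payoffs (18, 13).
Now find the simultaneous Nash equilibrium.
Labs Inc.'s best replies: Low→R3; Med→R3; High→R2.
Novax's best replies: R0→High; R1→High; R2→Med; R3→Med; R4→Med.
The unique mutual best reply is (R3, Med), giving (18, 13).
Labs Inc. earns 18 sequentially versus 18 at the Nash outcome: unchanged.

unchanged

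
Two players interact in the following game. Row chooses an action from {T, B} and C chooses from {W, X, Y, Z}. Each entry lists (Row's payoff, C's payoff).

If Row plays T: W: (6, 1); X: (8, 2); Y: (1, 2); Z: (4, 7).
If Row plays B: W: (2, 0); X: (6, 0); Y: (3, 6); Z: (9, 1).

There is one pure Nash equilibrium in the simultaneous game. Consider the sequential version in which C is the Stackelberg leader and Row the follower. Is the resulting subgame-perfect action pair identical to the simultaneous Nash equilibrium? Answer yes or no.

Work backward from Row's decision.
- W → Row plays T (best of 6, 2); C gets 1.
- X → Row plays T (best of 8, 6); C gets 2.
- Y → Row plays B (best of 1, 3); C gets 6.
- Z → Row plays B (best of 4, 9); C gets 1.
Among 1, 2, 6, 1, the best is 6 at Y. Subgame-perfect outcome: (B, Y) with payoffs (3, 6).
Under simultaneous play:
Row's best replies: W→T; X→T; Y→B; Z→B.
C's best replies: T→Z; B→Y.
The unique mutual best reply is (B, Y), giving (3, 6).
Sequential outcome (B, Y) coincides with the Nash profile (B, Y).

yes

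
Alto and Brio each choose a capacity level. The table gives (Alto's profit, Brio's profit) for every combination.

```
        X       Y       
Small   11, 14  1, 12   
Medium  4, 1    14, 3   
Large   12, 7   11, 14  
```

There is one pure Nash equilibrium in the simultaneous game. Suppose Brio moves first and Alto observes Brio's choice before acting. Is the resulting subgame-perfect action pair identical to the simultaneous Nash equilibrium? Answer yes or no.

Backward induction with Brio moving first.
- X: Alto compares 11, 4, 12 and picks Large; Brio would get 7.
- Y: Alto compares 1, 14, 11 and picks Medium; Brio would get 3.
Among 7, 3, the best is 7 at X. Subgame-perfect outcome: (Large, X) with payoffs (12, 7).
Now find the simultaneous Nash equilibrium.
Alto's best replies: X→Large; Y→Medium.
Brio's best replies: Small→X; Medium→Y; Large→Y.
The unique mutual best reply is (Medium, Y), giving (14, 3).
Sequential outcome (Large, X) differs from the Nash profile (Medium, Y).

no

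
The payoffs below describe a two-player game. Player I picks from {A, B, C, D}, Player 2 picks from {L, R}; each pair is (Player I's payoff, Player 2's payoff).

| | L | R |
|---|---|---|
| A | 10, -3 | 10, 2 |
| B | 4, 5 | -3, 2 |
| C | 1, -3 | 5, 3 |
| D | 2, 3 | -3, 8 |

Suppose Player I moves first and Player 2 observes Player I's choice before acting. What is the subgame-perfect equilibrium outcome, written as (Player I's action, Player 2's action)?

Player 2 best-responds to each possible Player I move:
- A: Player 2 compares -3, 2 and picks R; Player I would get 10.
- B: Player 2 compares 5, 2 and picks L; Player I would get 4.
- C: Player 2 compares -3, 3 and picks R; Player I would get 5.
- D: Player 2 compares 3, 8 and picks R; Player I would get -3.
Among 10, 4, 5, -3, the best is 10 at A. Subgame-perfect outcome: (A, R) with payoffs (10, 2).

(A, R)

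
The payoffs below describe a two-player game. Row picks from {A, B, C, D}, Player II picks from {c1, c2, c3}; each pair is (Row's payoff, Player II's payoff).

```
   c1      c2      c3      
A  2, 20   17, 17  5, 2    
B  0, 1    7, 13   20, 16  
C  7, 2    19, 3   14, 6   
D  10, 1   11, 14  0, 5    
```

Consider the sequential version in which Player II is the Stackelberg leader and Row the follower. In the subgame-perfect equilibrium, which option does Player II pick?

c3

Work backward from Row's decision.
- c1: BR = D, leader payoff 1.
- c2: BR = C, leader payoff 3.
- c3: BR = B, leader payoff 16.
Among 1, 3, 16, the best is 16 at c3. Subgame-perfect outcome: (B, c3) with payoffs (20, 16).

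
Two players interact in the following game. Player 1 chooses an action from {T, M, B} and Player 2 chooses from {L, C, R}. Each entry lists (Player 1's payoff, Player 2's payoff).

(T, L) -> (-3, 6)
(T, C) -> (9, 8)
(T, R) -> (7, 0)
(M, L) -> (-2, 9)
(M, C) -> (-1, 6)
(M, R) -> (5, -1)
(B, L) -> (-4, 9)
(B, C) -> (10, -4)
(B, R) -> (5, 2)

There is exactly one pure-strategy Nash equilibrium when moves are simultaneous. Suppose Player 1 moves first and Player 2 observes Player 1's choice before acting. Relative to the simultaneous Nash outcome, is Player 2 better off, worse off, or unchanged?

Backward induction with Player 1 moving first.
- T → Player 2 plays C (best of 6, 8, 0); Player 1 gets 9.
- M → Player 2 plays L (best of 9, 6, -1); Player 1 gets -2.
- B → Player 2 plays L (best of 9, -4, 2); Player 1 gets -4.
Maximizing over 9, -2, -4, Player 1 chooses T. Subgame-perfect outcome: (T, C) with payoffs (9, 8).
Now find the simultaneous Nash equilibrium.
Player 1's best replies: L→M; C→B; R→T.
Player 2's best replies: T→C; M→L; B→L.
Only (M, L) has each player best-responding; Nash payoffs (-2, 9).
Player 2 earns 8 sequentially versus 9 at the Nash outcome: worse off.

worse off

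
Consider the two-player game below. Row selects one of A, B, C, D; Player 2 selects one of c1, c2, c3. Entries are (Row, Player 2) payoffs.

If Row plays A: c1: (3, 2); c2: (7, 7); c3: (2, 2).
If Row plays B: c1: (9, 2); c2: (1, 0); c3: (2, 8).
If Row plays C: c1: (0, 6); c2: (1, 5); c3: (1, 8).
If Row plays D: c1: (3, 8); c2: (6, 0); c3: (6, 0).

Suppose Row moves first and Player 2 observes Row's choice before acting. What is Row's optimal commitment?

Backward induction with Row moving first.
- A: Player 2 compares 2, 7, 2 and picks c2; Row would get 7.
- B: Player 2 compares 2, 0, 8 and picks c3; Row would get 2.
- C: Player 2 compares 6, 5, 8 and picks c3; Row would get 1.
- D: Player 2 compares 8, 0, 0 and picks c1; Row would get 3.
Among 7, 2, 1, 3, the best is 7 at A. Subgame-perfect outcome: (A, c2) with payoffs (7, 7).

A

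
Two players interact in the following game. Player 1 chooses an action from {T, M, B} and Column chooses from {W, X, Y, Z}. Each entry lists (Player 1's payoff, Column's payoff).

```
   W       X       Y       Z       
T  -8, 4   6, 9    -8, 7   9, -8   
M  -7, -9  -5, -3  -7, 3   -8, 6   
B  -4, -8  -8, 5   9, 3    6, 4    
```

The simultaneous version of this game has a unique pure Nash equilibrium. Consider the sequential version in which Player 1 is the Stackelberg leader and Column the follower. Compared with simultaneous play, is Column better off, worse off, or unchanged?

unchanged

Backward induction with Player 1 moving first.
- T: Column compares 4, 9, 7, -8 and picks X; Player 1 would get 6.
- M: Column compares -9, -3, 3, 6 and picks Z; Player 1 would get -8.
- B: Column compares -8, 5, 3, 4 and picks X; Player 1 would get -8.
Maximizing over 6, -8, -8, Player 1 chooses T. Subgame-perfect outcome: (T, X) with payoffs (6, 9).
Now find the simultaneous Nash equilibrium.
Player 1's best replies: W→B; X→T; Y→B; Z→T.
Column's best replies: T→X; M→Z; B→X.
The unique mutual best reply is (T, X), giving (6, 9).
Column earns 9 sequentially versus 9 at the Nash outcome: unchanged.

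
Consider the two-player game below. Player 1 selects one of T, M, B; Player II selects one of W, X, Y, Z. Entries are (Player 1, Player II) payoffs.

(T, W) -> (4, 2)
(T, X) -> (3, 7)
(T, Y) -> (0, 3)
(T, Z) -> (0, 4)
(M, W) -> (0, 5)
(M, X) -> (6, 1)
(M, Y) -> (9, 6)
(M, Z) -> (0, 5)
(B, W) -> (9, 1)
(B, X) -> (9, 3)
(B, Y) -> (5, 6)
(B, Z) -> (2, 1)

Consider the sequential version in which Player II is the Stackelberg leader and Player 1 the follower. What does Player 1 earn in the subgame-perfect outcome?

9

Backward induction with Player II moving first.
- W: Player 1 compares 4, 0, 9 and picks B; Player II would get 1.
- X: Player 1 compares 3, 6, 9 and picks B; Player II would get 3.
- Y: Player 1 compares 0, 9, 5 and picks M; Player II would get 6.
- Z: Player 1 compares 0, 0, 2 and picks B; Player II would get 1.
Player II's induced payoffs are 1, 3, 6, 1, so Player II commits to Y. Subgame-perfect outcome: (M, Y) with payoffs (9, 6).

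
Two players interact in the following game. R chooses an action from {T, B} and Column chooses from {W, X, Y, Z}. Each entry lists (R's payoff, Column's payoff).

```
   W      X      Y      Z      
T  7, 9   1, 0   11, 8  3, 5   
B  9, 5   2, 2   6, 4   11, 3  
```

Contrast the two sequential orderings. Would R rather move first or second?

second

If R leads: Column's best replies are T→W, B→W; R's induced payoffs 7, 9; outcome (B, W), payoffs (9, 5).
If Column leads: R's best replies are W→B, X→B, Y→T, Z→B; Column's induced payoffs 5, 2, 8, 3; outcome (T, Y), payoffs (11, 8).
R gets 9 moving first and 11 moving second, so R prefers to move second.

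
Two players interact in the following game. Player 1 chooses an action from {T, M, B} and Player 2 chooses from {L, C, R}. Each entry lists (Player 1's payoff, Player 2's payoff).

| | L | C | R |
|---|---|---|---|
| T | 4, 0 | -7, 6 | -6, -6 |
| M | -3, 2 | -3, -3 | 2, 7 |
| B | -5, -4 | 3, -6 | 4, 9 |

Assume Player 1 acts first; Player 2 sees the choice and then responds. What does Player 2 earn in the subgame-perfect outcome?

Player 2 best-responds to each possible Player 1 move:
- T → Player 2 plays C (best of 0, 6, -6); Player 1 gets -7.
- M → Player 2 plays R (best of 2, -3, 7); Player 1 gets 2.
- B → Player 2 plays R (best of -4, -6, 9); Player 1 gets 4.
Maximizing over -7, 2, 4, Player 1 chooses B. Subgame-perfect outcome: (B, R) with payoffs (4, 9).

9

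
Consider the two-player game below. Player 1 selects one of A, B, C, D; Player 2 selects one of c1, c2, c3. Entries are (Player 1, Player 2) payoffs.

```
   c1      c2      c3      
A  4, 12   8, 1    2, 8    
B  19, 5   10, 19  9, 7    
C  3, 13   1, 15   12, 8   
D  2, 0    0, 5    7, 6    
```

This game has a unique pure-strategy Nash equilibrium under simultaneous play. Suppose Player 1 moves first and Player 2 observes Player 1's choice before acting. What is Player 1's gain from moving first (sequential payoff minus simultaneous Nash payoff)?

0

Solve by backward induction (Player 1 leads).
- A: Player 2 compares 12, 1, 8 and picks c1; Player 1 would get 4.
- B: Player 2 compares 5, 19, 7 and picks c2; Player 1 would get 10.
- C: Player 2 compares 13, 15, 8 and picks c2; Player 1 would get 1.
- D: Player 2 compares 0, 5, 6 and picks c3; Player 1 would get 7.
Player 1's induced payoffs are 4, 10, 1, 7, so Player 1 commits to B. Subgame-perfect outcome: (B, c2) with payoffs (10, 19).
Now find the simultaneous Nash equilibrium.
Player 1's best replies: c1→B; c2→B; c3→C.
Player 2's best replies: A→c1; B→c2; C→c2; D→c3.
The unique mutual best reply is (B, c2), giving (10, 19).
Player 1's commitment gain: 10 − 10 = 0.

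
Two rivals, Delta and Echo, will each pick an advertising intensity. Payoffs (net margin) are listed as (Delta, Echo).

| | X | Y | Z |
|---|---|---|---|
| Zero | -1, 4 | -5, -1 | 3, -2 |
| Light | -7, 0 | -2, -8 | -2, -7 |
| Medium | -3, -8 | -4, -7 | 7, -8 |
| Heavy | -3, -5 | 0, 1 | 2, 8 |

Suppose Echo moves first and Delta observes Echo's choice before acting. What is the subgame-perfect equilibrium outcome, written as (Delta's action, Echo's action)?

Work backward from Delta's decision.
- X → Delta plays Zero (best of -1, -7, -3, -3); Echo gets 4.
- Y → Delta plays Heavy (best of -5, -2, -4, 0); Echo gets 1.
- Z → Delta plays Medium (best of 3, -2, 7, 2); Echo gets -8.
Echo's induced payoffs are 4, 1, -8, so Echo commits to X. Subgame-perfect outcome: (Zero, X) with payoffs (-1, 4).

(Zero, X)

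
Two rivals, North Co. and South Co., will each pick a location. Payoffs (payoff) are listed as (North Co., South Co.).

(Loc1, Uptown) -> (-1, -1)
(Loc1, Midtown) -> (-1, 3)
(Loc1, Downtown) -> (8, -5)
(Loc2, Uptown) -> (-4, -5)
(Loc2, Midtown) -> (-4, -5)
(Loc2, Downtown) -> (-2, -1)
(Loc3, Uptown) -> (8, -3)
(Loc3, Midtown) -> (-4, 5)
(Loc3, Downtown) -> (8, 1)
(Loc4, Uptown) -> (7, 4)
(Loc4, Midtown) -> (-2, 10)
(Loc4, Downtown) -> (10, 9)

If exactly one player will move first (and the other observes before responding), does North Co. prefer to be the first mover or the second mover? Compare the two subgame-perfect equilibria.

If North Co. leads: South Co.'s best replies are Loc1→Midtown, Loc2→Downtown, Loc3→Midtown, Loc4→Midtown; North Co.'s induced payoffs -1, -2, -4, -2; outcome (Loc1, Midtown), payoffs (-1, 3).
If South Co. leads: North Co.'s best replies are Uptown→Loc3, Midtown→Loc1, Downtown→Loc4; South Co.'s induced payoffs -3, 3, 9; outcome (Loc4, Downtown), payoffs (10, 9).
North Co. gets -1 moving first and 10 moving second, so North Co. prefers to move second.

second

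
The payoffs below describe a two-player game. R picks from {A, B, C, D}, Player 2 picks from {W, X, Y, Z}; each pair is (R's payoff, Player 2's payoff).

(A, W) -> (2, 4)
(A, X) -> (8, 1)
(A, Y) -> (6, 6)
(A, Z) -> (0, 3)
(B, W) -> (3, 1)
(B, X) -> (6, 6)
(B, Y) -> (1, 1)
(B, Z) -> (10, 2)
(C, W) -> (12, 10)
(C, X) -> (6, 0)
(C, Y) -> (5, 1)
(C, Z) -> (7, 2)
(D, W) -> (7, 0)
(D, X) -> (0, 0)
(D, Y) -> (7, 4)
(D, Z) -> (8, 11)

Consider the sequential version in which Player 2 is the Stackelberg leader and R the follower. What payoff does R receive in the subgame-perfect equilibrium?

R best-responds to each possible Player 2 move:
- W: R compares 2, 3, 12, 7 and picks C; Player 2 would get 10.
- X: R compares 8, 6, 6, 0 and picks A; Player 2 would get 1.
- Y: R compares 6, 1, 5, 7 and picks D; Player 2 would get 4.
- Z: R compares 0, 10, 7, 8 and picks B; Player 2 would get 2.
Player 2's induced payoffs are 10, 1, 4, 2, so Player 2 commits to W. Subgame-perfect outcome: (C, W) with payoffs (12, 10).

12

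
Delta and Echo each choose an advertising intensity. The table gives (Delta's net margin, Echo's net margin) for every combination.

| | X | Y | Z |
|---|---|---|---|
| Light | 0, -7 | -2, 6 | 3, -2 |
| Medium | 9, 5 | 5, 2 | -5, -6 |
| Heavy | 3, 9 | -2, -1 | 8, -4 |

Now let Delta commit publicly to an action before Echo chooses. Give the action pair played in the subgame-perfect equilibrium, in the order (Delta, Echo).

(Medium, X)

Solve by backward induction (Delta leads).
- Light: BR = Y, leader payoff -2.
- Medium: BR = X, leader payoff 9.
- Heavy: BR = X, leader payoff 3.
Among -2, 9, 3, the best is 9 at Medium. Subgame-perfect outcome: (Medium, X) with payoffs (9, 5).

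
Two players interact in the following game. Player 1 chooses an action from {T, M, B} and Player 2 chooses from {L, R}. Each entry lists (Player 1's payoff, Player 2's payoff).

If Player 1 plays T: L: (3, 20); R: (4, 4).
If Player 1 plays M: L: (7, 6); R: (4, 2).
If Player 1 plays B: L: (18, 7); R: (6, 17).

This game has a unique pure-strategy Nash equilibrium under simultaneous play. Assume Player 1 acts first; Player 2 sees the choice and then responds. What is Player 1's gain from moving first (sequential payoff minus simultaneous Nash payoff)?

1

Solve by backward induction (Player 1 leads).
- T: BR = L, leader payoff 3.
- M: BR = L, leader payoff 7.
- B: BR = R, leader payoff 6.
Player 1's induced payoffs are 3, 7, 6, so Player 1 commits to M. Subgame-perfect outcome: (M, L) with payoffs (7, 6).
Now find the simultaneous Nash equilibrium.
Player 1's best replies: L→B; R→B.
Player 2's best replies: T→L; M→L; B→R.
The unique mutual best reply is (B, R), giving (6, 17).
Player 1's commitment gain: 7 − 6 = 1.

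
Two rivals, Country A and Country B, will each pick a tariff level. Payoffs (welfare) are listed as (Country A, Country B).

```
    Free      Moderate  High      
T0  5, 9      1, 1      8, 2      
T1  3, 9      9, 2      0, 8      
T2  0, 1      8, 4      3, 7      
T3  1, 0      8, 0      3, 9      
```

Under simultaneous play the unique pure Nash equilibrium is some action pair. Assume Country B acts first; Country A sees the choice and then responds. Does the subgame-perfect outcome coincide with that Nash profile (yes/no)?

yes

Solve by backward induction (Country B leads).
- Free → Country A plays T0 (best of 5, 3, 0, 1); Country B gets 9.
- Moderate → Country A plays T1 (best of 1, 9, 8, 8); Country B gets 2.
- High → Country A plays T0 (best of 8, 0, 3, 3); Country B gets 2.
Country B's induced payoffs are 9, 2, 2, so Country B commits to Free. Subgame-perfect outcome: (T0, Free) with payoffs (5, 9).
Under simultaneous play:
Country A's best replies: Free→T0; Moderate→T1; High→T0.
Country B's best replies: T0→Free; T1→Free; T2→High; T3→High.
The unique mutual best reply is (T0, Free), giving (5, 9).
Sequential outcome (T0, Free) coincides with the Nash profile (T0, Free).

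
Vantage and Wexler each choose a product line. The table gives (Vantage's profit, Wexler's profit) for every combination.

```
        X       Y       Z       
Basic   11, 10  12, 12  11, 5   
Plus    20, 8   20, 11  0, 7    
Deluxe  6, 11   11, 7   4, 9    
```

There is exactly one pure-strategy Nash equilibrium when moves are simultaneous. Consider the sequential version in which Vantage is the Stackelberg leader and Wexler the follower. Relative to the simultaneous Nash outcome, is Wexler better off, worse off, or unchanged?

unchanged

Backward induction with Vantage moving first.
- Basic: BR = Y, leader payoff 12.
- Plus: BR = Y, leader payoff 20.
- Deluxe: BR = X, leader payoff 6.
Vantage's induced payoffs are 12, 20, 6, so Vantage commits to Plus. Subgame-perfect outcome: (Plus, Y) with payoffs (20, 11).
Under simultaneous play:
Vantage's best replies: X→Plus; Y→Plus; Z→Basic.
Wexler's best replies: Basic→Y; Plus→Y; Deluxe→X.
The unique mutual best reply is (Plus, Y), giving (20, 11).
Wexler earns 11 sequentially versus 11 at the Nash outcome: unchanged.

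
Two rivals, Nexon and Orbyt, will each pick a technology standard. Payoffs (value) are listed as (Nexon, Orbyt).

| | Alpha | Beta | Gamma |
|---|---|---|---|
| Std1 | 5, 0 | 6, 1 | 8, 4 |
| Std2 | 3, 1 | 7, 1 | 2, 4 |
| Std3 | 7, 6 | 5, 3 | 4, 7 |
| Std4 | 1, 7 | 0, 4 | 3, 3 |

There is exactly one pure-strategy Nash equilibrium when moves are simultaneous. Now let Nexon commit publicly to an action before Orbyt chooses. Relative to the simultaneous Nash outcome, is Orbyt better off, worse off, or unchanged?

unchanged

Backward induction with Nexon moving first.
- Std1 → Orbyt plays Gamma (best of 0, 1, 4); Nexon gets 8.
- Std2 → Orbyt plays Gamma (best of 1, 1, 4); Nexon gets 2.
- Std3 → Orbyt plays Gamma (best of 6, 3, 7); Nexon gets 4.
- Std4 → Orbyt plays Alpha (best of 7, 4, 3); Nexon gets 1.
Among 8, 2, 4, 1, the best is 8 at Std1. Subgame-perfect outcome: (Std1, Gamma) with payoffs (8, 4).
Under simultaneous play:
Nexon's best replies: Alpha→Std3; Beta→Std2; Gamma→Std1.
Orbyt's best replies: Std1→Gamma; Std2→Gamma; Std3→Gamma; Std4→Alpha.
The unique mutual best reply is (Std1, Gamma), giving (8, 4).
Orbyt earns 4 sequentially versus 4 at the Nash outcome: unchanged.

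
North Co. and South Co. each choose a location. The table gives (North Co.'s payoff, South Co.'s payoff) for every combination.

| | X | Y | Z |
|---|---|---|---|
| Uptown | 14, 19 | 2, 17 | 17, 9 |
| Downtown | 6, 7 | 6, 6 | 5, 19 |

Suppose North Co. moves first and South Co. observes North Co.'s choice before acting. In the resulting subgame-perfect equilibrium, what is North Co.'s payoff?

14

Solve by backward induction (North Co. leads).
- Uptown: BR = X, leader payoff 14.
- Downtown: BR = Z, leader payoff 5.
Among 14, 5, the best is 14 at Uptown. Subgame-perfect outcome: (Uptown, X) with payoffs (14, 19).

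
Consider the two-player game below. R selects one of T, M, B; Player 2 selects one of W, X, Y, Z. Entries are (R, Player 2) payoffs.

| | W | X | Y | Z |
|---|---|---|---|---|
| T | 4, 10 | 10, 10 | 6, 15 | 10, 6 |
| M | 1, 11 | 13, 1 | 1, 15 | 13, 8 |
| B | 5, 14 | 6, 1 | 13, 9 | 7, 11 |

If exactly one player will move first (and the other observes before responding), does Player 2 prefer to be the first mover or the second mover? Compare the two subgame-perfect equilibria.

If R leads: Player 2's best replies are T→Y, M→Y, B→W; R's induced payoffs 6, 1, 5; outcome (T, Y), payoffs (6, 15).
If Player 2 leads: R's best replies are W→B, X→M, Y→B, Z→M; Player 2's induced payoffs 14, 1, 9, 8; outcome (B, W), payoffs (5, 14).
Player 2 gets 14 moving first and 15 moving second, so Player 2 prefers to move second.

second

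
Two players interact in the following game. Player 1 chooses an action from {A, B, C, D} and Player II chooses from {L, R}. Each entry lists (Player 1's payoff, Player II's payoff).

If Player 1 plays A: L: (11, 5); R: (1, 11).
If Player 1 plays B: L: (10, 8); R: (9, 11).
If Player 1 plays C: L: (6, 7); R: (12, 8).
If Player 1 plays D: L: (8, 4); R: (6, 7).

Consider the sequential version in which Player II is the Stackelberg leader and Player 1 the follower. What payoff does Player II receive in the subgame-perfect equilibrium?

Backward induction with Player II moving first.
- L: BR = A, leader payoff 5.
- R: BR = C, leader payoff 8.
Among 5, 8, the best is 8 at R. Subgame-perfect outcome: (C, R) with payoffs (12, 8).

8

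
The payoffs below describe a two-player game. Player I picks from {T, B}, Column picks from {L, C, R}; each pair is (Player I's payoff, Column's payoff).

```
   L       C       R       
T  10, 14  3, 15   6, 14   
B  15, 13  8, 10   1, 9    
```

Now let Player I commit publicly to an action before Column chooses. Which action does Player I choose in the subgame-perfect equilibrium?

Column best-responds to each possible Player I move:
- T: Column compares 14, 15, 14 and picks C; Player I would get 3.
- B: Column compares 13, 10, 9 and picks L; Player I would get 15.
Among 3, 15, the best is 15 at B. Subgame-perfect outcome: (B, L) with payoffs (15, 13).

B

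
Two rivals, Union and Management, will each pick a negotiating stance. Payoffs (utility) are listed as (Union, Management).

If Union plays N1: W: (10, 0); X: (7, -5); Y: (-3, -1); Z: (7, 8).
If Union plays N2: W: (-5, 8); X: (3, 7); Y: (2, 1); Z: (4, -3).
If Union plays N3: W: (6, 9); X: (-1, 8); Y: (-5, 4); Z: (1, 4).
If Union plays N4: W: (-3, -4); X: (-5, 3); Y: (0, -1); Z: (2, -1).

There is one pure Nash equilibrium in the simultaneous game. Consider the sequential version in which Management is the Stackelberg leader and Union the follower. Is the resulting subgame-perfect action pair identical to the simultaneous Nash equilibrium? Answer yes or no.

yes

Work backward from Union's decision.
- W: BR = N1, leader payoff 0.
- X: BR = N1, leader payoff -5.
- Y: BR = N2, leader payoff 1.
- Z: BR = N1, leader payoff 8.
Maximizing over 0, -5, 1, 8, Management chooses Z. Subgame-perfect outcome: (N1, Z) with payoffs (7, 8).
Now find the simultaneous Nash equilibrium.
Union's best replies: W→N1; X→N1; Y→N2; Z→N1.
Management's best replies: N1→Z; N2→W; N3→W; N4→X.
The unique mutual best reply is (N1, Z), giving (7, 8).
Sequential outcome (N1, Z) coincides with the Nash profile (N1, Z).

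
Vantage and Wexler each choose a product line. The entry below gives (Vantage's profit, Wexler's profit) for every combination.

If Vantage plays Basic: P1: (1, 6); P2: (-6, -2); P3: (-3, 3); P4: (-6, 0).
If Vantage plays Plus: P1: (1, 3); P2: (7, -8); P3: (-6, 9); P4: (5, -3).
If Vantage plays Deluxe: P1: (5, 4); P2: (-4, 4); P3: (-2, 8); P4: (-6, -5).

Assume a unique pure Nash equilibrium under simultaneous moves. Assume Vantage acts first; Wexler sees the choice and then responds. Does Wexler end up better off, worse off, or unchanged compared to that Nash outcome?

Work backward from Wexler's decision.
- Basic: Wexler compares 6, -2, 3, 0 and picks P1; Vantage would get 1.
- Plus: Wexler compares 3, -8, 9, -3 and picks P3; Vantage would get -6.
- Deluxe: Wexler compares 4, 4, 8, -5 and picks P3; Vantage would get -2.
Vantage's induced payoffs are 1, -6, -2, so Vantage commits to Basic. Subgame-perfect outcome: (Basic, P1) with payoffs (1, 6).
Under simultaneous play:
Vantage's best replies: P1→Deluxe; P2→Plus; P3→Deluxe; P4→Plus.
Wexler's best replies: Basic→P1; Plus→P3; Deluxe→P3.
The unique mutual best reply is (Deluxe, P3), giving (-2, 8).
Wexler earns 6 sequentially versus 8 at the Nash outcome: worse off.

worse off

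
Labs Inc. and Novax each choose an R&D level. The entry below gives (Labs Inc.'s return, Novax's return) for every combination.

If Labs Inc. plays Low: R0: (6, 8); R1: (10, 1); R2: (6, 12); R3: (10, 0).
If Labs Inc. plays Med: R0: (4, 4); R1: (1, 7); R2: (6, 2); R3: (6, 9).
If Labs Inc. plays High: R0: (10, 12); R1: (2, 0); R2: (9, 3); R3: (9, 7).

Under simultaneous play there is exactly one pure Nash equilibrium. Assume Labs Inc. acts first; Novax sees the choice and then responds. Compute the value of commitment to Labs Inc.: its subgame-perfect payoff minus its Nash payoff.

0

Backward induction with Labs Inc. moving first.
- Low → Novax plays R2 (best of 8, 1, 12, 0); Labs Inc. gets 6.
- Med → Novax plays R3 (best of 4, 7, 2, 9); Labs Inc. gets 6.
- High → Novax plays R0 (best of 12, 0, 3, 7); Labs Inc. gets 10.
Labs Inc.'s induced payoffs are 6, 6, 10, so Labs Inc. commits to High. Subgame-perfect outcome: (High, R0) with payoffs (10, 12).
For the simultaneous game, intersect best replies.
Labs Inc.'s best replies: R0→High; R1→Low; R2→High; R3→Low.
Novax's best replies: Low→R2; Med→R3; High→R0.
Only (High, R0) has each player best-responding; Nash payoffs (10, 12).
Labs Inc.'s commitment gain: 10 − 10 = 0.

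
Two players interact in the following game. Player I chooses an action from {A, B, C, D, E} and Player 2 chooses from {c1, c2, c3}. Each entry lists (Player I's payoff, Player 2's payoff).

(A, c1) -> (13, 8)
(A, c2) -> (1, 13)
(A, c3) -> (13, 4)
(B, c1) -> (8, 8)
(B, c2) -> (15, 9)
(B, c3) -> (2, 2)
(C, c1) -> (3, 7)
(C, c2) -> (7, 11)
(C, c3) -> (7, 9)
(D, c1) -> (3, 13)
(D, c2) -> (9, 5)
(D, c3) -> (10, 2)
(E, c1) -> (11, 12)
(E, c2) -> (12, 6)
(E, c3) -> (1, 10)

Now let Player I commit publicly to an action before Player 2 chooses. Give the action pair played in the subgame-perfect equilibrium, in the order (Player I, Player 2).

(B, c2)

Work backward from Player 2's decision.
- A: BR = c2, leader payoff 1.
- B: BR = c2, leader payoff 15.
- C: BR = c2, leader payoff 7.
- D: BR = c1, leader payoff 3.
- E: BR = c1, leader payoff 11.
Among 1, 15, 7, 3, 11, the best is 15 at B. Subgame-perfect outcome: (B, c2) with payoffs (15, 9).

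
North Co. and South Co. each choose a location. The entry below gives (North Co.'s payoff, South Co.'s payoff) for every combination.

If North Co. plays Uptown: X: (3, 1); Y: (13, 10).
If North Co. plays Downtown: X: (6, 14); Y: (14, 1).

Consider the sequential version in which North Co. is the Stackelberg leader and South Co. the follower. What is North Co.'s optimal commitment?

Uptown

Solve by backward induction (North Co. leads).
- Uptown: South Co. compares 1, 10 and picks Y; North Co. would get 13.
- Downtown: South Co. compares 14, 1 and picks X; North Co. would get 6.
Maximizing over 13, 6, North Co. chooses Uptown. Subgame-perfect outcome: (Uptown, Y) with payoffs (13, 10).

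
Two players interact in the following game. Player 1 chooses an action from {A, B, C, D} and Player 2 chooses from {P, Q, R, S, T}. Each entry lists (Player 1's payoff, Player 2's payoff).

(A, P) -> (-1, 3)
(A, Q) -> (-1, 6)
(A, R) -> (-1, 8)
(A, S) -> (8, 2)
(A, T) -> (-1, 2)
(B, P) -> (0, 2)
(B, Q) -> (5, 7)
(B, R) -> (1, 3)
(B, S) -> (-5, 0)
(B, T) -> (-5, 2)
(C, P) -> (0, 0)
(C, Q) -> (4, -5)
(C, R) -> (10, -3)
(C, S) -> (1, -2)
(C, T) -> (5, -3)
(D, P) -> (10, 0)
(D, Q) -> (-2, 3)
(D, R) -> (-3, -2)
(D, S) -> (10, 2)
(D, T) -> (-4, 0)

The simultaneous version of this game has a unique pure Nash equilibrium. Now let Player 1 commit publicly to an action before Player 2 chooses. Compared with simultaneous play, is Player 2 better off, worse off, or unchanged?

Work backward from Player 2's decision.
- A: BR = R, leader payoff -1.
- B: BR = Q, leader payoff 5.
- C: BR = P, leader payoff 0.
- D: BR = Q, leader payoff -2.
Among -1, 5, 0, -2, the best is 5 at B. Subgame-perfect outcome: (B, Q) with payoffs (5, 7).
For the simultaneous game, intersect best replies.
Player 1's best replies: P→D; Q→B; R→C; S→D; T→C.
Player 2's best replies: A→R; B→Q; C→P; D→Q.
The unique mutual best reply is (B, Q), giving (5, 7).
Player 2 earns 7 sequentially versus 7 at the Nash outcome: unchanged.

unchanged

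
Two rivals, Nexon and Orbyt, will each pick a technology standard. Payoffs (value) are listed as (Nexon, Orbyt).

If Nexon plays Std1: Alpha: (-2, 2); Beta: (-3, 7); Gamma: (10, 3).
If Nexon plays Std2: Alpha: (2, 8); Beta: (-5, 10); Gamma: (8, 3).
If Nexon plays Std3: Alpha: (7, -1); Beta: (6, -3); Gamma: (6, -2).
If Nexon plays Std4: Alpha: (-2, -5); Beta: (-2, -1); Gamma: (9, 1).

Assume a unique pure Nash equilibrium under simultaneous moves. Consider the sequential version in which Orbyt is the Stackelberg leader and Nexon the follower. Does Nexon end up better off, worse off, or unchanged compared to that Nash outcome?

Nexon best-responds to each possible Orbyt move:
- Alpha: BR = Std3, leader payoff -1.
- Beta: BR = Std3, leader payoff -3.
- Gamma: BR = Std1, leader payoff 3.
Among -1, -3, 3, the best is 3 at Gamma. Subgame-perfect outcome: (Std1, Gamma) with payoffs (10, 3).
Now find the simultaneous Nash equilibrium.
Nexon's best replies: Alpha→Std3; Beta→Std3; Gamma→Std1.
Orbyt's best replies: Std1→Beta; Std2→Beta; Std3→Alpha; Std4→Gamma.
The unique mutual best reply is (Std3, Alpha), giving (7, -1).
Nexon earns 10 sequentially versus 7 at the Nash outcome: better off.

better off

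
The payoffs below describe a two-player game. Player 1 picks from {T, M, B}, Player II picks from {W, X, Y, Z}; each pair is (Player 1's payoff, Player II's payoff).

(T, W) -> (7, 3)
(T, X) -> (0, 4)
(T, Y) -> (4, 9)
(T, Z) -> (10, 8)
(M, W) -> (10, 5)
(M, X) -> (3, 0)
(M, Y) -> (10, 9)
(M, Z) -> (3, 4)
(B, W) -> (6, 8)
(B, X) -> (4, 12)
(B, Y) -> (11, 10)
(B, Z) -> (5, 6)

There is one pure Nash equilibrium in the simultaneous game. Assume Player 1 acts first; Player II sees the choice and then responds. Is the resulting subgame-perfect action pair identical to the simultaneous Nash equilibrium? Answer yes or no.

no

Work backward from Player II's decision.
- T: BR = Y, leader payoff 4.
- M: BR = Y, leader payoff 10.
- B: BR = X, leader payoff 4.
Maximizing over 4, 10, 4, Player 1 chooses M. Subgame-perfect outcome: (M, Y) with payoffs (10, 9).
For the simultaneous game, intersect best replies.
Player 1's best replies: W→M; X→B; Y→B; Z→T.
Player II's best replies: T→Y; M→Y; B→X.
The unique mutual best reply is (B, X), giving (4, 12).
Sequential outcome (M, Y) differs from the Nash profile (B, X).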